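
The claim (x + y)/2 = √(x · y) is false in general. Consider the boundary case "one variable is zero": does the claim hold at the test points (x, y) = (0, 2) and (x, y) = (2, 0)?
At (0, 2): LHS = 1 ≠ RHS = 0
At (2, 0): LHS = 1 ≠ RHS = 0

Answer: No, fails at both test points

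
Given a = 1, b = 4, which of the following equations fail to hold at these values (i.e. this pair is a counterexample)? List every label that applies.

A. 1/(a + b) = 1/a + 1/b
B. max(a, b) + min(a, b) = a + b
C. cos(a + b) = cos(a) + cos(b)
A, C

Evaluating each claim at the given values:
A. LHS = 1/5, RHS = 5/4 → fails here (LHS ≠ RHS)
B. LHS = 5, RHS = 5 → holds here (LHS = RHS)
C. LHS = cos(5) ≈ 0.2837, RHS = cos(4) + cos(1) ≈ -0.1133 → fails here (LHS ≠ RHS)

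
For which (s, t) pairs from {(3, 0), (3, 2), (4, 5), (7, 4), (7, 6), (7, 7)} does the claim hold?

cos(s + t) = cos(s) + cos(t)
None

Testing each pair:
(3, 0): LHS = cos(3) ≈ -0.99, RHS = cos(3) + 1 ≈ 0.01001 → fails
(3, 2): LHS = cos(5) ≈ 0.2837, RHS = cos(3) + cos(2) ≈ -1.406 → fails
(4, 5): LHS = cos(9) ≈ -0.9111, RHS = cos(4) + cos(5) ≈ -0.37 → fails
(7, 4): LHS = cos(11) ≈ 0.004426, RHS = cos(4) + cos(7) ≈ 0.1003 → fails
(7, 6): LHS = cos(13) ≈ 0.9074, RHS = cos(7) + cos(6) ≈ 1.714 → fails
(7, 7): LHS = cos(14) ≈ 0.1367, RHS = 2·cos(7) ≈ 1.508 → fails

No pair satisfies the claim.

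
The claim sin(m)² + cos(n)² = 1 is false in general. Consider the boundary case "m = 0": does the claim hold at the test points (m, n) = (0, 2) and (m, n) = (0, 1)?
No, fails at both test points

At (0, 2): LHS = cos(2)² ≈ 0.1732 ≠ RHS = 1
At (0, 1): LHS = cos(1)² ≈ 0.2919 ≠ RHS = 1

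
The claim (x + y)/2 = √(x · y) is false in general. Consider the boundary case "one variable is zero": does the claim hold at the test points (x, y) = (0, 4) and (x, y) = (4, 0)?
At (0, 4): LHS = 2 ≠ RHS = 0
At (4, 0): LHS = 2 ≠ RHS = 0

Answer: No, fails at both test points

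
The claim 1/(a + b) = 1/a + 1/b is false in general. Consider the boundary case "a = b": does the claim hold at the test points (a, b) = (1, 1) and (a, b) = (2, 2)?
At (1, 1): LHS = 1/2 ≠ RHS = 2
At (2, 2): LHS = 1/4 ≠ RHS = 1

Answer: No, fails at both test points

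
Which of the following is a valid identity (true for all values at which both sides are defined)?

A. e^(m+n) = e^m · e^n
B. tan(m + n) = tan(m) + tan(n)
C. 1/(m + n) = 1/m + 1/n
A

A: holds — e.g. at (1, 5), both sides equal e^6 ≈ 403.4.
B: fails at (3, 7) — LHS = tan(10) ≈ 0.6484, RHS = tan(3) + tan(7) ≈ 0.7289.
C: fails at (2, 3) — LHS = 1/5, RHS = 5/6.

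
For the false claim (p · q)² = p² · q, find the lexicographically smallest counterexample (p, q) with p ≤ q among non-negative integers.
Substituting (1, 2) into the claim:
LHS = (1 · 2)² = 4
RHS = 1² · 2 = 2

Since LHS ≠ RHS, this pair disproves the claim, and no lexicographically smaller pair (p ≤ q, non-negative integers) does.

For instance (6, 6) is also a counterexample (LHS = 1296, RHS = 216), but it's lexicographically larger.

Answer: (p, q) = (1, 2)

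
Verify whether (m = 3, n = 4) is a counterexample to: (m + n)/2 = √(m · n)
Substituting m = 3, n = 4:
LHS = (3 + 4)/2 = 7/2
RHS = √(3 · 4) = 2·√(3) ≈ 3.464

Since LHS ≠ RHS, this pair disproves the claim.

Answer: Yes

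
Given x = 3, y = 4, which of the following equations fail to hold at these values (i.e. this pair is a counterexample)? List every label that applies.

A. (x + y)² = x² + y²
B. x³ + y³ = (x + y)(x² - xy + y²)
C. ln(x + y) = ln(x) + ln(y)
Evaluating each claim at the given values:
A. LHS = 49, RHS = 25 → fails here (LHS ≠ RHS)
B. LHS = 91, RHS = 91 → holds here (LHS = RHS)
C. LHS = ln(7) ≈ 1.946, RHS = ln(3) + ln(4) ≈ 2.485 → fails here (LHS ≠ RHS)

Answer: A, C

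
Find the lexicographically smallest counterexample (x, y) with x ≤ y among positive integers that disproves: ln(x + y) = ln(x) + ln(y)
(x, y) = (1, 1)

Substituting (1, 1) into the claim:
LHS = ln(1 + 1) = ln(2) ≈ 0.6931
RHS = ln(1) + ln(1) = 0

Since LHS ≠ RHS, this pair disproves the claim, and no lexicographically smaller pair (x ≤ y, positive integers) does.

For instance (1, 8) is also a counterexample (LHS = ln(9) ≈ 2.197, RHS = ln(8) ≈ 2.079), but it's lexicographically larger.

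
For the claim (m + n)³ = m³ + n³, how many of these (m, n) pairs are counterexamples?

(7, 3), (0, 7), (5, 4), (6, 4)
3

Testing each pair:
(7, 3): LHS = 1000, RHS = 370 → counterexample
(0, 7): LHS = 343, RHS = 343 → satisfies claim
(5, 4): LHS = 729, RHS = 189 → counterexample
(6, 4): LHS = 1000, RHS = 280 → counterexample

That makes 3 counterexamples.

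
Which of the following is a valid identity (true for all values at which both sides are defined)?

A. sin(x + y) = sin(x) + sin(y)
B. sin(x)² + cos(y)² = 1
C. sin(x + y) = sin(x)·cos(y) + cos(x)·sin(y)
C

A: fails at (2, 7) — LHS = sin(9) ≈ 0.4121, RHS = sin(7) + sin(2) ≈ 1.566.
B: fails at (5, 8) — LHS = cos(8)² + sin(5)² ≈ 0.9407, RHS = 1.
C: holds — e.g. at (4, 4), both sides equal sin(8) ≈ 0.9894.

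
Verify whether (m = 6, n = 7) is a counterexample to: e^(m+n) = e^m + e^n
Substituting m = 6, n = 7:
LHS = e^(6+7) = e^13 ≈ 442413.4
RHS = e^6 + e^7 ≈ 1500

Since LHS ≠ RHS, this pair disproves the claim.

Answer: Yes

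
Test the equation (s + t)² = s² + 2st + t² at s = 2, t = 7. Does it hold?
Holds

Substituting s = 2, t = 7:

LHS = (2 + 7)² = 81
RHS = 2² + 2·2·7 + 7² = 81

LHS = RHS, so the equation holds at this point.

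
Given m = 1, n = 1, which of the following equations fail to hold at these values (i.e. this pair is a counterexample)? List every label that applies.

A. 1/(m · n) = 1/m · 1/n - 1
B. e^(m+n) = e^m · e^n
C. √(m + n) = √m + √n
A, C

Evaluating each claim at the given values:
A. LHS = 1, RHS = 0 → fails here (LHS ≠ RHS)
B. LHS = e^2 ≈ 7.389, RHS = e^2 ≈ 7.389 → holds here (LHS = RHS)
C. LHS = √(2) ≈ 1.414, RHS = 2 → fails here (LHS ≠ RHS)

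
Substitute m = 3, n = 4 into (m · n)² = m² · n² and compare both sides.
LHS = (3 · 4)² = 144
RHS = 3² · 4² = 144

LHS = RHS: the two sides agree.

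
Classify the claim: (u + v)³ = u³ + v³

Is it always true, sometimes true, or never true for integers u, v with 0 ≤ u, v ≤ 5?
Sometimes true

It holds at (u, v) = (1, 0) (both sides equal 1), but fails at (u, v) = (2, 1) (LHS = 27, RHS = 9).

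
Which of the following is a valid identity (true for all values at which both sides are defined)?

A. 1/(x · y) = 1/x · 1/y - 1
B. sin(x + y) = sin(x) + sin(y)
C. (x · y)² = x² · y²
C

A: fails at (2, 5) — LHS = 1/10, RHS = -9/10.
B: fails at (3, 7) — LHS = sin(10) ≈ -0.544, RHS = sin(3) + sin(7) ≈ 0.7981.
C: holds — e.g. at (2, 5), both sides equal 100.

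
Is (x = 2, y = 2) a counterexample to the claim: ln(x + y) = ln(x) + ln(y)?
Substituting x = 2, y = 2:
LHS = ln(2 + 2) = ln(4) ≈ 1.386
RHS = ln(2) + ln(2) = 2·ln(2) ≈ 1.386

The sides agree, so this pair does not disprove the claim.

Answer: No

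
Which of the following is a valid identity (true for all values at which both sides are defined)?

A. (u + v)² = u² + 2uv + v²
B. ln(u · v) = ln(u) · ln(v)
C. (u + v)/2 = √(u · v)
A

A: holds — e.g. at (2, 5), both sides equal 49.
B: fails at (2, 2) — LHS = ln(4) ≈ 1.386, RHS = ln(2)² ≈ 0.4805.
C: fails at (2, 7) — LHS = 9/2, RHS = √(14) ≈ 3.742.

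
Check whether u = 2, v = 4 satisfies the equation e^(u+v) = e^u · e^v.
Holds

Substituting u = 2, v = 4:

LHS = e^(2+4) = e^6 ≈ 403.4
RHS = e^2 · e^4 = e^6 ≈ 403.4

LHS = RHS, so the equation holds at this point.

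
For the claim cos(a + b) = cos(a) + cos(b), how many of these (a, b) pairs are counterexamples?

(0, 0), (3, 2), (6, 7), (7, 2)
Testing each pair:
(0, 0): LHS = 1, RHS = 2 → counterexample
(3, 2): LHS = cos(5) ≈ 0.2837, RHS = cos(3) + cos(2) ≈ -1.406 → counterexample
(6, 7): LHS = cos(13) ≈ 0.9074, RHS = cos(7) + cos(6) ≈ 1.714 → counterexample
(7, 2): LHS = cos(9) ≈ -0.9111, RHS = cos(2) + cos(7) ≈ 0.3378 → counterexample

That makes 4 counterexamples.

Answer: 4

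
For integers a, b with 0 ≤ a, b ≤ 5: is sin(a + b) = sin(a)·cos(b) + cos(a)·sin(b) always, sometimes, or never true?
The identity holds for every pair in the range. For instance at (a, b) = (2, 1): both sides equal sin(3) ≈ 0.1411.

Answer: Always true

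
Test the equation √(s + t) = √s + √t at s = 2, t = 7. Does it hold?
Fails

Substituting s = 2, t = 7:

LHS = √(2 + 7) = 3
RHS = √2 + √7 = √(2) + √(7) ≈ 4.06

LHS ≠ RHS, so the equation does not hold at this point.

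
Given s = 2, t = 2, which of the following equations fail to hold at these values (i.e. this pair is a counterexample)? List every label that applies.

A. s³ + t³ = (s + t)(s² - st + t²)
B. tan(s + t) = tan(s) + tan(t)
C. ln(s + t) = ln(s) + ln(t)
Evaluating each claim at the given values:
A. LHS = 16, RHS = 16 → holds here (LHS = RHS)
B. LHS = tan(4) ≈ 1.158, RHS = 2·tan(2) ≈ -4.37 → fails here (LHS ≠ RHS)
C. LHS = ln(4) ≈ 1.386, RHS = 2·ln(2) ≈ 1.386 → holds here (LHS = RHS)

Answer: B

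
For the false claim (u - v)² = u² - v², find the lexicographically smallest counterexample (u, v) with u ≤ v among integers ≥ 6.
(u, v) = (6, 7)

At (6, 6): both sides equal 0, so it holds there.

Substituting (6, 7) into the claim:
LHS = (6 - 7)² = 1
RHS = 6² - 7² = -13

Since LHS ≠ RHS, this pair disproves the claim, and no lexicographically smaller pair (u ≤ v, integers ≥ 6) does.

For instance (12, 13) is also a counterexample (LHS = 1, RHS = -25), but it's lexicographically larger.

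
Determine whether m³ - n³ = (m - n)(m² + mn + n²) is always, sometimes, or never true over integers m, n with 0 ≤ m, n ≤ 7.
The identity holds for every pair in the range. For instance at (m, n) = (3, 5): both sides equal -98.

Answer: Always true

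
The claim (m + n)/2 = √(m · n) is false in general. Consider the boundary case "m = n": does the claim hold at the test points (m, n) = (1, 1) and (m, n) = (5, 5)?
Yes, holds at both test points

At (1, 1): LHS = 1, RHS = 1 → equal
At (5, 5): LHS = 5, RHS = 5 → equal

So the claim does hold at both of these boundary points, even though it is not an identity.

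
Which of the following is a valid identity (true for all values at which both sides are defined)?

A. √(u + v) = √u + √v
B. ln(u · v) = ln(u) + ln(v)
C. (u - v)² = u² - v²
B

A: fails at (3, 5) — LHS = 2·√(2) ≈ 2.828, RHS = √(3) + √(5) ≈ 3.968.
B: holds — e.g. at (3, 7), both sides equal ln(21) ≈ 3.045.
C: fails at (4, 5) — LHS = 1, RHS = -9.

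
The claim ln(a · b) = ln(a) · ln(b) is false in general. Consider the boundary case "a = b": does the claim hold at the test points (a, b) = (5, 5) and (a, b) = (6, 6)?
No, fails at both test points

At (5, 5): LHS = ln(25) ≈ 3.219 ≠ RHS = ln(5)² ≈ 2.59
At (6, 6): LHS = ln(36) ≈ 3.584 ≠ RHS = ln(6)² ≈ 3.21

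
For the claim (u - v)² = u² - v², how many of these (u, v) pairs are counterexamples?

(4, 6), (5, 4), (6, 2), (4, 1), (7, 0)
Testing each pair:
(4, 6): LHS = 4, RHS = -20 → counterexample
(5, 4): LHS = 1, RHS = 9 → counterexample
(6, 2): LHS = 16, RHS = 32 → counterexample
(4, 1): LHS = 9, RHS = 15 → counterexample
(7, 0): LHS = 49, RHS = 49 → satisfies claim

That makes 4 counterexamples.

Answer: 4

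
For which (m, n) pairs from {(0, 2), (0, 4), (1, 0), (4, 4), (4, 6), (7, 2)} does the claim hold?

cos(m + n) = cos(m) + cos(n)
Testing each pair:
(0, 2): LHS = cos(2) ≈ -0.4161, RHS = cos(2) + 1 ≈ 0.5839 → fails
(0, 4): LHS = cos(4) ≈ -0.6536, RHS = cos(4) + 1 ≈ 0.3464 → fails
(1, 0): LHS = cos(1) ≈ 0.5403, RHS = cos(1) + 1 ≈ 1.54 → fails
(4, 4): LHS = cos(8) ≈ -0.1455, RHS = 2·cos(4) ≈ -1.307 → fails
(4, 6): LHS = cos(10) ≈ -0.8391, RHS = cos(4) + cos(6) ≈ 0.3065 → fails
(7, 2): LHS = cos(9) ≈ -0.9111, RHS = cos(2) + cos(7) ≈ 0.3378 → fails

No pair satisfies the claim.

Answer: None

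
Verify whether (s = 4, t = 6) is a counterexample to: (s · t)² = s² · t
Yes

Substituting s = 4, t = 6:
LHS = (4 · 6)² = 576
RHS = 4² · 6 = 96

Since LHS ≠ RHS, this pair disproves the claim.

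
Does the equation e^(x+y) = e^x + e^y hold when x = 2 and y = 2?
Substituting x = 2, y = 2:

LHS = e^(2+2) = e^4 ≈ 54.6
RHS = e^2 + e^2 = 2·e^2 ≈ 14.78

LHS ≠ RHS, so the equation does not hold at this point.

Answer: Fails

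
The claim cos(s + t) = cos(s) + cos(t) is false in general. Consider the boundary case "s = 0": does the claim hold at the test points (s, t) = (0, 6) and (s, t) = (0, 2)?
At (0, 6): LHS = cos(6) ≈ 0.9602 ≠ RHS = cos(6) + 1 ≈ 1.96
At (0, 2): LHS = cos(2) ≈ -0.4161 ≠ RHS = cos(2) + 1 ≈ 0.5839

Answer: No, fails at both test points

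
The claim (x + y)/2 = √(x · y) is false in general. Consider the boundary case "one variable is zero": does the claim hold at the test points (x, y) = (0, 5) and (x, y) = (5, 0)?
No, fails at both test points

At (0, 5): LHS = 5/2 ≠ RHS = 0
At (5, 0): LHS = 5/2 ≠ RHS = 0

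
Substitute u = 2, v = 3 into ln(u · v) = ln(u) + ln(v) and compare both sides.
LHS = ln(2 · 3) = ln(6) ≈ 1.792
RHS = ln(2) + ln(3) ≈ 1.792

LHS = RHS: the two sides agree.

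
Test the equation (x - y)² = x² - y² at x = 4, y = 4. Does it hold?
Holds

Substituting x = 4, y = 4:

LHS = (4 - 4)² = 0
RHS = 4² - 4² = 0

LHS = RHS, so the equation holds at this point.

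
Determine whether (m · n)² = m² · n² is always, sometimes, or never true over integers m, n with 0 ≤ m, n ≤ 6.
Always true

The identity holds for every pair in the range. For instance at (m, n) = (1, 5): both sides equal 25.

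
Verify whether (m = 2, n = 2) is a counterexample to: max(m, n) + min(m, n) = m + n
Substituting m = 2, n = 2:
LHS = max(2, 2) + min(2, 2) = 4
RHS = 2 + 2 = 4

The sides agree, so this pair does not disprove the claim.

Answer: No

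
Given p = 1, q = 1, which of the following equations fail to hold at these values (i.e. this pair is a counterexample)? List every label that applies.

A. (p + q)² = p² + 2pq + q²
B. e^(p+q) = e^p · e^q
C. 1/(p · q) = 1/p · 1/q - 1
C

Evaluating each claim at the given values:
A. LHS = 4, RHS = 4 → holds here (LHS = RHS)
B. LHS = e^2 ≈ 7.389, RHS = e^2 ≈ 7.389 → holds here (LHS = RHS)
C. LHS = 1, RHS = 0 → fails here (LHS ≠ RHS)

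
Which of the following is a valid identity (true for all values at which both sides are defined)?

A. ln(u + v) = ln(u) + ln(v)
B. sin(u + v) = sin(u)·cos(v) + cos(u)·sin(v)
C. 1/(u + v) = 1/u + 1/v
B

A: fails at (3, 5) — LHS = ln(8) ≈ 2.079, RHS = ln(3) + ln(5) ≈ 2.708.
B: holds — e.g. at (0, 1), both sides equal sin(1) ≈ 0.8415.
C: fails at (4, 4) — LHS = 1/8, RHS = 1/2.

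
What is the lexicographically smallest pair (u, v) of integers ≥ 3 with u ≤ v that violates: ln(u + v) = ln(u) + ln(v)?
Substituting (3, 3) into the claim:
LHS = ln(3 + 3) = ln(6) ≈ 1.792
RHS = ln(3) + ln(3) = 2·ln(3) ≈ 2.197

Since LHS ≠ RHS, this pair disproves the claim, and no lexicographically smaller pair (u ≤ v, integers ≥ 3) does.

For instance (8, 10) is also a counterexample (LHS = ln(18) ≈ 2.89, RHS = ln(8) + ln(10) ≈ 4.382), but it's lexicographically larger.

Answer: (u, v) = (3, 3)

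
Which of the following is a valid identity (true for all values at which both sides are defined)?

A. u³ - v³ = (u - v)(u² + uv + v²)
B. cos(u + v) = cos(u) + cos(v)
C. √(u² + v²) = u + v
A: holds — e.g. at (3, 4), both sides equal -37.
B: fails at (2, 4) — LHS = cos(6) ≈ 0.9602, RHS = cos(4) + cos(2) ≈ -1.07.
C: fails at (6, 7) — LHS = √(85) ≈ 9.22, RHS = 13.

Answer: A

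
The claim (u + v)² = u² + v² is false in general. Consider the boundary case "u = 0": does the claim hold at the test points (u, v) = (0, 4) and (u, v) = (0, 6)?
Yes, holds at both test points

At (0, 4): LHS = 16, RHS = 16 → equal
At (0, 6): LHS = 36, RHS = 36 → equal

So the claim does hold at both of these boundary points, even though it is not an identity.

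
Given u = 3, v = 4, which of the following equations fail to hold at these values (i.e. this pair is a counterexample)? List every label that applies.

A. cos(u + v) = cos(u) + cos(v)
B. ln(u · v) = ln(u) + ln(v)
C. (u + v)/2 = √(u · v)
A, C

Evaluating each claim at the given values:
A. LHS = cos(7) ≈ 0.7539, RHS = cos(3) + cos(4) ≈ -1.644 → fails here (LHS ≠ RHS)
B. LHS = ln(12) ≈ 2.485, RHS = ln(3) + ln(4) ≈ 2.485 → holds here (LHS = RHS)
C. LHS = 7/2, RHS = 2·√(3) ≈ 3.464 → fails here (LHS ≠ RHS)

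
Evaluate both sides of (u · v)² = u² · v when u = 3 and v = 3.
LHS = (3 · 3)² = 81
RHS = 3² · 3 = 27

LHS ≠ RHS, so the equation does not hold here.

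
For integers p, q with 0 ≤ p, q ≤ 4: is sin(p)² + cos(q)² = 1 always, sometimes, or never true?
Sometimes true

It holds at (p, q) = (3, 3) (both sides equal 1), but fails at (p, q) = (0, 4) (LHS = cos(4)² ≈ 0.4272, RHS = 1).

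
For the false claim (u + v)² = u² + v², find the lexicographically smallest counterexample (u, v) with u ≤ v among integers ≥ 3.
Substituting (3, 3) into the claim:
LHS = (3 + 3)² = 36
RHS = 3² + 3² = 18

Since LHS ≠ RHS, this pair disproves the claim, and no lexicographically smaller pair (u ≤ v, integers ≥ 3) does.

For instance (3, 10) is also a counterexample (LHS = 169, RHS = 109), but it's lexicographically larger.

Answer: (u, v) = (3, 3)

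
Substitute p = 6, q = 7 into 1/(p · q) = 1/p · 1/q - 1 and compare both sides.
LHS = 1/(6 · 7) = 1/42
RHS = 1/6 · 1/7 - 1 = -41/42

LHS ≠ RHS, so the equation does not hold here.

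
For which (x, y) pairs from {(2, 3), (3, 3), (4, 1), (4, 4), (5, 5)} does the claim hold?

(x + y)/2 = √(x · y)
Testing each pair:
(2, 3): LHS = 5/2, RHS = √(6) ≈ 2.449 → fails
(3, 3): LHS = 3, RHS = 3 → holds
(4, 1): LHS = 5/2, RHS = 2 → fails
(4, 4): LHS = 4, RHS = 4 → holds
(5, 5): LHS = 5, RHS = 5 → holds

3 of 5 pairs satisfy the claim.

Answer: (3, 3), (4, 4), (5, 5)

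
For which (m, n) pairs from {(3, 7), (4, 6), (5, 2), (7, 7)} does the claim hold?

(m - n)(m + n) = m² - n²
Testing each pair:
(3, 7): LHS = -40, RHS = -40 → holds
(4, 6): LHS = -20, RHS = -20 → holds
(5, 2): LHS = 21, RHS = 21 → holds
(7, 7): LHS = 0, RHS = 0 → holds

Every pair satisfies the claim.

Answer: All pairs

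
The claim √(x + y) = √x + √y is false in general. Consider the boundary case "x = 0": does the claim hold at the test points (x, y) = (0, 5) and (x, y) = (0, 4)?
Yes, holds at both test points

At (0, 5): LHS = √(5) ≈ 2.236, RHS = √(5) ≈ 2.236 → equal
At (0, 4): LHS = 2, RHS = 2 → equal

So the claim does hold at both of these boundary points, even though it is not an identity.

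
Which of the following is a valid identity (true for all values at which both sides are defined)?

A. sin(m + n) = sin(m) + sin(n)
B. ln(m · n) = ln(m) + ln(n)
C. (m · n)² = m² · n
B

A: fails at (2, 2) — LHS = sin(4) ≈ -0.7568, RHS = 2·sin(2) ≈ 1.819.
B: holds — e.g. at (1, 4), both sides equal ln(4) ≈ 1.386.
C: fails at (2, 5) — LHS = 100, RHS = 20.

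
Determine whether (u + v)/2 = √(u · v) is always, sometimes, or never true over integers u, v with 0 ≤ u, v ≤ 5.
It holds at (u, v) = (0, 0) (both sides equal 0), but fails at (u, v) = (3, 2) (LHS = 5/2, RHS = √(6) ≈ 2.449).

Answer: Sometimes true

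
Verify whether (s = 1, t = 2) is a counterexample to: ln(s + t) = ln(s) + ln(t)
Substituting s = 1, t = 2:
LHS = ln(1 + 2) = ln(3) ≈ 1.099
RHS = ln(1) + ln(2) = ln(2) ≈ 0.6931

Since LHS ≠ RHS, this pair disproves the claim.

Answer: Yes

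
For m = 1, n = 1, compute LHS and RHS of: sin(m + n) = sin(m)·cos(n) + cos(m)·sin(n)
LHS = sin(1 + 1) = sin(2) ≈ 0.9093
RHS = sin(1)·cos(1) + cos(1)·sin(1) = 2·sin(1)·cos(1) ≈ 0.9093

LHS = RHS: the two sides agree.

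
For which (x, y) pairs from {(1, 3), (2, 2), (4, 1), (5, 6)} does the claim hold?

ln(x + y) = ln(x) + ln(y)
Testing each pair:
(1, 3): LHS = ln(4) ≈ 1.386, RHS = ln(3) ≈ 1.099 → fails
(2, 2): LHS = ln(4) ≈ 1.386, RHS = 2·ln(2) ≈ 1.386 → holds
(4, 1): LHS = ln(5) ≈ 1.609, RHS = ln(4) ≈ 1.386 → fails
(5, 6): LHS = ln(11) ≈ 2.398, RHS = ln(5) + ln(6) ≈ 3.401 → fails

1 of 4 pairs satisfies the claim.

Answer: (2, 2)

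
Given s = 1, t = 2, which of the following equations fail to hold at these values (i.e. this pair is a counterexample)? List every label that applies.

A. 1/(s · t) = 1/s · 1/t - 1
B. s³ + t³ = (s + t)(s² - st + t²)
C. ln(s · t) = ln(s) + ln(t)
Evaluating each claim at the given values:
A. LHS = 1/2, RHS = -1/2 → fails here (LHS ≠ RHS)
B. LHS = 9, RHS = 9 → holds here (LHS = RHS)
C. LHS = ln(2) ≈ 0.6931, RHS = ln(2) ≈ 0.6931 → holds here (LHS = RHS)

Answer: A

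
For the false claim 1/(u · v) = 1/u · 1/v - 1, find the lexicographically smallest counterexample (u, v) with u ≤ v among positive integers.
(u, v) = (1, 1)

Substituting (1, 1) into the claim:
LHS = 1/(1 · 1) = 1
RHS = 1/1 · 1/1 - 1 = 0

Since LHS ≠ RHS, this pair disproves the claim, and no lexicographically smaller pair (u ≤ v, positive integers) does.

For instance (4, 8) is also a counterexample (LHS = 1/32, RHS = -31/32), but it's lexicographically larger.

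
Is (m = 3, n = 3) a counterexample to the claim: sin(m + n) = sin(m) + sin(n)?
Substituting m = 3, n = 3:
LHS = sin(3 + 3) = sin(6) ≈ -0.2794
RHS = sin(3) + sin(3) = 2·sin(3) ≈ 0.2822

Since LHS ≠ RHS, this pair disproves the claim.

Answer: Yes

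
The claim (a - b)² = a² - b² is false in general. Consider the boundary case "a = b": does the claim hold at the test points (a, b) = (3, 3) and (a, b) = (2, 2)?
Yes, holds at both test points

At (3, 3): LHS = 0, RHS = 0 → equal
At (2, 2): LHS = 0, RHS = 0 → equal

So the claim does hold at both of these boundary points, even though it is not an identity.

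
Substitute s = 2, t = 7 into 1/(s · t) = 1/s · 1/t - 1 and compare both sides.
LHS = 1/(2 · 7) = 1/14
RHS = 1/2 · 1/7 - 1 = -13/14

LHS ≠ RHS, so the equation does not hold here.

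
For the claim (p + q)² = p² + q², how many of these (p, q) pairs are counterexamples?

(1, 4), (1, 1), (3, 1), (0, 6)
3

Testing each pair:
(1, 4): LHS = 25, RHS = 17 → counterexample
(1, 1): LHS = 4, RHS = 2 → counterexample
(3, 1): LHS = 16, RHS = 10 → counterexample
(0, 6): LHS = 36, RHS = 36 → satisfies claim

That makes 3 counterexamples.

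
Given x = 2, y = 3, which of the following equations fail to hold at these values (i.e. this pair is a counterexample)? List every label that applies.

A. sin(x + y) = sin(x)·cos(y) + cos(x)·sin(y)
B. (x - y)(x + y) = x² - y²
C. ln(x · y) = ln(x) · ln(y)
C

Evaluating each claim at the given values:
A. LHS = sin(5) ≈ -0.9589, RHS = sin(2)·cos(3) + sin(3)·cos(2) ≈ -0.9589 → holds here (LHS = RHS)
B. LHS = -5, RHS = -5 → holds here (LHS = RHS)
C. LHS = ln(6) ≈ 1.792, RHS = ln(2)·ln(3) ≈ 0.7615 → fails here (LHS ≠ RHS)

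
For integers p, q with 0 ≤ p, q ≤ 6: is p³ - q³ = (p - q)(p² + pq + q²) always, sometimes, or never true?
The identity holds for every pair in the range. For instance at (p, q) = (1, 1): both sides equal 0.

Answer: Always true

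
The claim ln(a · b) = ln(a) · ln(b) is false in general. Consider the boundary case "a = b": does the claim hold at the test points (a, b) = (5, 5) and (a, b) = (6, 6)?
At (5, 5): LHS = ln(25) ≈ 3.219 ≠ RHS = ln(5)² ≈ 2.59
At (6, 6): LHS = ln(36) ≈ 3.584 ≠ RHS = ln(6)² ≈ 3.21

Answer: No, fails at both test points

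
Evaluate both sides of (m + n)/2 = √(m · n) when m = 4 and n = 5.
LHS = (4 + 5)/2 = 9/2
RHS = √(4 · 5) = 2·√(5) ≈ 4.472

LHS ≠ RHS (they differ by about 0.02786), so the equation does not hold here.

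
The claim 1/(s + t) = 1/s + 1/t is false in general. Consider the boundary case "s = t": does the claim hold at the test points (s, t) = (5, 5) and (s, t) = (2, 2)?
No, fails at both test points

At (5, 5): LHS = 1/10 ≠ RHS = 2/5
At (2, 2): LHS = 1/4 ≠ RHS = 1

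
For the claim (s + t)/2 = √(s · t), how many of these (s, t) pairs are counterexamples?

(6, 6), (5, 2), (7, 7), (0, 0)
1

Testing each pair:
(6, 6): LHS = 6, RHS = 6 → satisfies claim
(5, 2): LHS = 7/2, RHS = √(10) ≈ 3.162 → counterexample
(7, 7): LHS = 7, RHS = 7 → satisfies claim
(0, 0): LHS = 0, RHS = 0 → satisfies claim

That makes 1 counterexample.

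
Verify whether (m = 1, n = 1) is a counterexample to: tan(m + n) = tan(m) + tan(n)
Substituting m = 1, n = 1:
LHS = tan(1 + 1) = tan(2) ≈ -2.185
RHS = tan(1) + tan(1) = 2·tan(1) ≈ 3.115

Since LHS ≠ RHS, this pair disproves the claim.

Answer: Yes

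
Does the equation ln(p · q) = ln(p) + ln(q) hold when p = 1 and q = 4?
Substituting p = 1, q = 4:

LHS = ln(1 · 4) = ln(4) ≈ 1.386
RHS = ln(1) + ln(4) = ln(4) ≈ 1.386

LHS = RHS, so the equation holds at this point.

Answer: Holds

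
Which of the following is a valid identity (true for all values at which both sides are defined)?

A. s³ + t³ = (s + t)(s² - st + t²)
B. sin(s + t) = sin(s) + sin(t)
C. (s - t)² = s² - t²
A

A: holds — e.g. at (5, 5), both sides equal 250.
B: fails at (6, 7) — LHS = sin(13) ≈ 0.4202, RHS = sin(6) + sin(7) ≈ 0.3776.
C: fails at (3, 4) — LHS = 1, RHS = -7.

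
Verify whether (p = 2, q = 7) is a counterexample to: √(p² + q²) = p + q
Yes

Substituting p = 2, q = 7:
LHS = √(2² + 7²) = √(53) ≈ 7.28
RHS = 2 + 7 = 9

Since LHS ≠ RHS, this pair disproves the claim.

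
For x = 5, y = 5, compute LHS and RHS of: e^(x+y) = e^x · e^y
LHS = e^(5+5) = e^10 ≈ 22026.5
RHS = e^5 · e^5 = e^10 ≈ 22026.5

LHS = RHS: the two sides agree.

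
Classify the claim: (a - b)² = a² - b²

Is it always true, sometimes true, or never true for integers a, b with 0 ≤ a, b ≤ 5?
Sometimes true

It holds at (a, b) = (5, 5) (both sides equal 0), but fails at (a, b) = (0, 4) (LHS = 16, RHS = -16).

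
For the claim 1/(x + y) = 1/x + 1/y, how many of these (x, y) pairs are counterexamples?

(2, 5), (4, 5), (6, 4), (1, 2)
Testing each pair:
(2, 5): LHS = 1/7, RHS = 7/10 → counterexample
(4, 5): LHS = 1/9, RHS = 9/20 → counterexample
(6, 4): LHS = 1/10, RHS = 5/12 → counterexample
(1, 2): LHS = 1/3, RHS = 3/2 → counterexample

That makes 4 counterexamples.

Answer: 4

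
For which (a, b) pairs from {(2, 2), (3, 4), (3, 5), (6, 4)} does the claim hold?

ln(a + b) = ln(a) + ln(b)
Testing each pair:
(2, 2): LHS = ln(4) ≈ 1.386, RHS = 2·ln(2) ≈ 1.386 → holds
(3, 4): LHS = ln(7) ≈ 1.946, RHS = ln(3) + ln(4) ≈ 2.485 → fails
(3, 5): LHS = ln(8) ≈ 2.079, RHS = ln(3) + ln(5) ≈ 2.708 → fails
(6, 4): LHS = ln(10) ≈ 2.303, RHS = ln(4) + ln(6) ≈ 3.178 → fails

1 of 4 pairs satisfies the claim.

Answer: (2, 2)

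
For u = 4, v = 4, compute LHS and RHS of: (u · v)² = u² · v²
LHS = (4 · 4)² = 256
RHS = 4² · 4² = 256

LHS = RHS: the two sides agree.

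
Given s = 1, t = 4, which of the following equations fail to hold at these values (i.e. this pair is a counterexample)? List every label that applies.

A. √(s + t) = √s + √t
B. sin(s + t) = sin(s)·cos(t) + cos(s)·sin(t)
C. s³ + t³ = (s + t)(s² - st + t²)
Evaluating each claim at the given values:
A. LHS = √(5) ≈ 2.236, RHS = 3 → fails here (LHS ≠ RHS)
B. LHS = sin(5) ≈ -0.9589, RHS = sin(1)·cos(4) + sin(4)·cos(1) ≈ -0.9589 → holds here (LHS = RHS)
C. LHS = 65, RHS = 65 → holds here (LHS = RHS)

Answer: A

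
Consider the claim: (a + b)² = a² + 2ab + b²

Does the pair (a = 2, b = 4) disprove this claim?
No

Substituting a = 2, b = 4:
LHS = (2 + 4)² = 36
RHS = 2² + 2·2·4 + 4² = 36

The sides agree, so this pair does not disprove the claim.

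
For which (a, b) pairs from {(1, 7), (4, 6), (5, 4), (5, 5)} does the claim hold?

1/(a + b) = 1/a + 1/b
Testing each pair:
(1, 7): LHS = 1/8, RHS = 8/7 → fails
(4, 6): LHS = 1/10, RHS = 5/12 → fails
(5, 4): LHS = 1/9, RHS = 9/20 → fails
(5, 5): LHS = 1/10, RHS = 2/5 → fails

No pair satisfies the claim.

Answer: None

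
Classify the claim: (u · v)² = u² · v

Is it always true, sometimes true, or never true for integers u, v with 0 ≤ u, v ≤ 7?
Sometimes true

It holds at (u, v) = (0, 5) (both sides equal 0), but fails at (u, v) = (6, 2) (LHS = 144, RHS = 72).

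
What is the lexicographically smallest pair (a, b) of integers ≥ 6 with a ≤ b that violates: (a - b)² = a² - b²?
(a, b) = (6, 7)

At (6, 6): both sides equal 0, so it holds there.

Substituting (6, 7) into the claim:
LHS = (6 - 7)² = 1
RHS = 6² - 7² = -13

Since LHS ≠ RHS, this pair disproves the claim, and no lexicographically smaller pair (a ≤ b, integers ≥ 6) does.

For instance (6, 10) is also a counterexample (LHS = 16, RHS = -64), but it's lexicographically larger.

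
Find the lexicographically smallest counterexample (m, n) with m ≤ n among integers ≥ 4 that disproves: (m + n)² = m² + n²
(m, n) = (4, 4)

Substituting (4, 4) into the claim:
LHS = (4 + 4)² = 64
RHS = 4² + 4² = 32

Since LHS ≠ RHS, this pair disproves the claim, and no lexicographically smaller pair (m ≤ n, integers ≥ 4) does.

For instance (5, 6) is also a counterexample (LHS = 121, RHS = 61), but it's lexicographically larger.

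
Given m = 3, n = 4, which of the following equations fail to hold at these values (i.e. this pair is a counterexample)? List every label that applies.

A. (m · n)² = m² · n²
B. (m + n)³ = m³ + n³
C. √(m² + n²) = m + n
B, C

Evaluating each claim at the given values:
A. LHS = 144, RHS = 144 → holds here (LHS = RHS)
B. LHS = 343, RHS = 91 → fails here (LHS ≠ RHS)
C. LHS = 5, RHS = 7 → fails here (LHS ≠ RHS)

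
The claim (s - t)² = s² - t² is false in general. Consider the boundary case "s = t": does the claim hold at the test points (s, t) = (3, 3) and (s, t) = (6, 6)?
At (3, 3): LHS = 0, RHS = 0 → equal
At (6, 6): LHS = 0, RHS = 0 → equal

So the claim does hold at both of these boundary points, even though it is not an identity.

Answer: Yes, holds at both test points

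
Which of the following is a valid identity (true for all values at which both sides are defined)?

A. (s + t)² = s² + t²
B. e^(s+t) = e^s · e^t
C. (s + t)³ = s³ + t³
B

A: fails at (3, 5) — LHS = 64, RHS = 34.
B: holds — e.g. at (2, 3), both sides equal e^5 ≈ 148.4.
C: fails at (1, 4) — LHS = 125, RHS = 65.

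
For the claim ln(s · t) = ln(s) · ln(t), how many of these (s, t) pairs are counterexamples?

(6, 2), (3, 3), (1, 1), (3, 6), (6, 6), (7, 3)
5

Testing each pair:
(6, 2): LHS = ln(12) ≈ 2.485, RHS = ln(2)·ln(6) ≈ 1.242 → counterexample
(3, 3): LHS = ln(9) ≈ 2.197, RHS = ln(3)² ≈ 1.207 → counterexample
(1, 1): LHS = 0, RHS = 0 → satisfies claim
(3, 6): LHS = ln(18) ≈ 2.89, RHS = ln(3)·ln(6) ≈ 1.968 → counterexample
(6, 6): LHS = ln(36) ≈ 3.584, RHS = ln(6)² ≈ 3.21 → counterexample
(7, 3): LHS = ln(21) ≈ 3.045, RHS = ln(3)·ln(7) ≈ 2.138 → counterexample

That makes 5 counterexamples.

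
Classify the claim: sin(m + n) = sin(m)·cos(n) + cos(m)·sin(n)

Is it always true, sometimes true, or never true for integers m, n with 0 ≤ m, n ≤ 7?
Always true

The identity holds for every pair in the range. For instance at (m, n) = (1, 3): both sides equal sin(4) ≈ -0.7568.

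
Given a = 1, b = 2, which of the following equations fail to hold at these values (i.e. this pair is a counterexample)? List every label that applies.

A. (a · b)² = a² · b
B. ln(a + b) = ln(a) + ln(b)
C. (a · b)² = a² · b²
Evaluating each claim at the given values:
A. LHS = 4, RHS = 2 → fails here (LHS ≠ RHS)
B. LHS = ln(3) ≈ 1.099, RHS = ln(2) ≈ 0.6931 → fails here (LHS ≠ RHS)
C. LHS = 4, RHS = 4 → holds here (LHS = RHS)

Answer: A, B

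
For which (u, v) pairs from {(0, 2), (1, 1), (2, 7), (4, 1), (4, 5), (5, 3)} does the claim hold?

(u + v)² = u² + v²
(0, 2)

Testing each pair:
(0, 2): LHS = 4, RHS = 4 → holds
(1, 1): LHS = 4, RHS = 2 → fails
(2, 7): LHS = 81, RHS = 53 → fails
(4, 1): LHS = 25, RHS = 17 → fails
(4, 5): LHS = 81, RHS = 41 → fails
(5, 3): LHS = 64, RHS = 34 → fails

1 of 6 pairs satisfies the claim.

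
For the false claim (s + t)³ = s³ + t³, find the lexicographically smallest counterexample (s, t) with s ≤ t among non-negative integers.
(s, t) = (1, 1)

At (0, 1): both sides equal 1, so it holds there.

Substituting (1, 1) into the claim:
LHS = (1 + 1)³ = 8
RHS = 1³ + 1³ = 2

Since LHS ≠ RHS, this pair disproves the claim, and no lexicographically smaller pair (s ≤ t, non-negative integers) does.

For instance (1, 4) is also a counterexample (LHS = 125, RHS = 65), but it's lexicographically larger.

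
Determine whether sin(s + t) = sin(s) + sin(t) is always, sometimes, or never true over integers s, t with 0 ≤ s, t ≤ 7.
It holds at (s, t) = (3, 0) (both sides equal sin(3) ≈ 0.1411), but fails at (s, t) = (3, 7) (LHS = sin(10) ≈ -0.544, RHS = sin(3) + sin(7) ≈ 0.7981).

Answer: Sometimes true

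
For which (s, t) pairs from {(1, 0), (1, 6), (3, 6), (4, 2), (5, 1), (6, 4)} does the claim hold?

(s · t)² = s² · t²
Testing each pair:
(1, 0): LHS = 0, RHS = 0 → holds
(1, 6): LHS = 36, RHS = 36 → holds
(3, 6): LHS = 324, RHS = 324 → holds
(4, 2): LHS = 64, RHS = 64 → holds
(5, 1): LHS = 25, RHS = 25 → holds
(6, 4): LHS = 576, RHS = 576 → holds

Every pair satisfies the claim.

Answer: All pairs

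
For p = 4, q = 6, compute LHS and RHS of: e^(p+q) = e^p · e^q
LHS = e^(4+6) = e^10 ≈ 22026.5
RHS = e^4 · e^6 = e^10 ≈ 22026.5

LHS = RHS: the two sides agree.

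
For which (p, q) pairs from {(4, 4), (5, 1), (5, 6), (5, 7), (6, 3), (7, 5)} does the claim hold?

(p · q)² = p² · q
(5, 1)

Testing each pair:
(4, 4): LHS = 256, RHS = 64 → fails
(5, 1): LHS = 25, RHS = 25 → holds
(5, 6): LHS = 900, RHS = 150 → fails
(5, 7): LHS = 1225, RHS = 175 → fails
(6, 3): LHS = 324, RHS = 108 → fails
(7, 5): LHS = 1225, RHS = 245 → fails

1 of 6 pairs satisfies the claim.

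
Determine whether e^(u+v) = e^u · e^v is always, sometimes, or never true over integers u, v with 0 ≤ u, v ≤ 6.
Always true

The identity holds for every pair in the range. For instance at (u, v) = (3, 2): both sides equal e^5 ≈ 148.4.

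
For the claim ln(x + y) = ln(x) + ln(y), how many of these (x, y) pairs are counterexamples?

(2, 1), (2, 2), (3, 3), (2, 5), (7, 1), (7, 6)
5

Testing each pair:
(2, 1): LHS = ln(3) ≈ 1.099, RHS = ln(2) ≈ 0.6931 → counterexample
(2, 2): LHS = ln(4) ≈ 1.386, RHS = 2·ln(2) ≈ 1.386 → satisfies claim
(3, 3): LHS = ln(6) ≈ 1.792, RHS = 2·ln(3) ≈ 2.197 → counterexample
(2, 5): LHS = ln(7) ≈ 1.946, RHS = ln(2) + ln(5) ≈ 2.303 → counterexample
(7, 1): LHS = ln(8) ≈ 2.079, RHS = ln(7) ≈ 1.946 → counterexample
(7, 6): LHS = ln(13) ≈ 2.565, RHS = ln(6) + ln(7) ≈ 3.738 → counterexample

That makes 5 counterexamples.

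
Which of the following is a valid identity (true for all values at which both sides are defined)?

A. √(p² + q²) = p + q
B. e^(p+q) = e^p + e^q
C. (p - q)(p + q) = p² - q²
C

A: fails at (4, 4) — LHS = 4·√(2) ≈ 5.657, RHS = 8.
B: fails at (1, 2) — LHS = e^3 ≈ 20.09, RHS = e + e^2 ≈ 10.11.
C: holds — e.g. at (2, 2), both sides equal 0.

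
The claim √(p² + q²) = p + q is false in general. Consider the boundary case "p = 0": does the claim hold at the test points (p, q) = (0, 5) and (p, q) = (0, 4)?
At (0, 5): LHS = 5, RHS = 5 → equal
At (0, 4): LHS = 4, RHS = 4 → equal

So the claim does hold at both of these boundary points, even though it is not an identity.

Answer: Yes, holds at both test points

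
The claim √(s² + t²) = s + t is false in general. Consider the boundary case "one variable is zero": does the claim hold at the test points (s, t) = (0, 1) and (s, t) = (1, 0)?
At (0, 1): LHS = 1, RHS = 1 → equal
At (1, 0): LHS = 1, RHS = 1 → equal

So the claim does hold at both of these boundary points, even though it is not an identity.

Answer: Yes, holds at both test points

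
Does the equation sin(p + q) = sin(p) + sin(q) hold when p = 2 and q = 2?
Fails

Substituting p = 2, q = 2:

LHS = sin(2 + 2) = sin(4) ≈ -0.7568
RHS = sin(2) + sin(2) = 2·sin(2) ≈ 1.819

LHS ≠ RHS, so the equation does not hold at this point.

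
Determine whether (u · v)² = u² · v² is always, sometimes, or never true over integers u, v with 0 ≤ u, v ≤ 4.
The identity holds for every pair in the range. For instance at (u, v) = (4, 0): both sides equal 0.

Answer: Always true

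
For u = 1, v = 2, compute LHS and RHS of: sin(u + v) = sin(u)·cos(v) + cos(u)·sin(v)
LHS = sin(1 + 2) = sin(3) ≈ 0.1411
RHS = sin(1)·cos(2) + cos(1)·sin(2) = sin(1)·cos(2) + sin(2)·cos(1) ≈ 0.1411

LHS = RHS: the two sides agree.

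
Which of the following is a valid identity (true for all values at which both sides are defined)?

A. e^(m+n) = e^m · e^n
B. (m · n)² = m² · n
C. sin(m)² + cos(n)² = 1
A

A: holds — e.g. at (1, 5), both sides equal e^6 ≈ 403.4.
B: fails at (4, 6) — LHS = 576, RHS = 96.
C: fails at (1, 5) — LHS = cos(5)² + sin(1)² ≈ 0.7885, RHS = 1.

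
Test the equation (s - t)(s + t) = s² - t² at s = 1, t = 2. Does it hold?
Substituting s = 1, t = 2:

LHS = (1 - 2)(1 + 2) = -3
RHS = 1² - 2² = -3

LHS = RHS, so the equation holds at this point.

Answer: Holds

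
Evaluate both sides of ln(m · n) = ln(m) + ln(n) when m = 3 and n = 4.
LHS = ln(3 · 4) = ln(12) ≈ 2.485
RHS = ln(3) + ln(4) ≈ 2.485

LHS = RHS: the two sides agree.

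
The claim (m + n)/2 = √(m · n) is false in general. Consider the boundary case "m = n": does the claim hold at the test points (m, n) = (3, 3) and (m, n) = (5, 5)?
Yes, holds at both test points

At (3, 3): LHS = 3, RHS = 3 → equal
At (5, 5): LHS = 5, RHS = 5 → equal

So the claim does hold at both of these boundary points, even though it is not an identity.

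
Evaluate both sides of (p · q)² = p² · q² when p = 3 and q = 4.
LHS = (3 · 4)² = 144
RHS = 3² · 4² = 144

LHS = RHS: the two sides agree.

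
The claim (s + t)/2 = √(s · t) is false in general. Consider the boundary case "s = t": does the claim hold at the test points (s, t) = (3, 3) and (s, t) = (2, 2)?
At (3, 3): LHS = 3, RHS = 3 → equal
At (2, 2): LHS = 2, RHS = 2 → equal

So the claim does hold at both of these boundary points, even though it is not an identity.

Answer: Yes, holds at both test points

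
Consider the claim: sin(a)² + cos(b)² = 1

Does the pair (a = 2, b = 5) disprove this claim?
Yes

Substituting a = 2, b = 5:
LHS = sin(2)² + cos(5)² ≈ 0.9073
RHS = 1

Since LHS ≠ RHS, this pair disproves the claim.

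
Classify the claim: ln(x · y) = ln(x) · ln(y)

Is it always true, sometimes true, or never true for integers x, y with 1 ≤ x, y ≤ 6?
Sometimes true

It holds at (x, y) = (1, 1) (both sides equal 0), but fails at (x, y) = (5, 6) (LHS = ln(30) ≈ 3.401, RHS = ln(5)·ln(6) ≈ 2.884).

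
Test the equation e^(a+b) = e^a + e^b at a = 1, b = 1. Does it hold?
Fails

Substituting a = 1, b = 1:

LHS = e^(1+1) = e^2 ≈ 7.389
RHS = e^1 + e^1 = 2·e ≈ 5.437

LHS ≠ RHS, so the equation does not hold at this point.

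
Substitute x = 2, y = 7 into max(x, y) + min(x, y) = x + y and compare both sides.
LHS = max(2, 7) + min(2, 7) = 9
RHS = 2 + 7 = 9

LHS = RHS: the two sides agree.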